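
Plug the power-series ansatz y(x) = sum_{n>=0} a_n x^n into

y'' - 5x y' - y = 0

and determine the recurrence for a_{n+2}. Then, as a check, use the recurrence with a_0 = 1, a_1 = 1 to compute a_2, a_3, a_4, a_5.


Substitute y = sum_n a_n x^n.
y''(x) has coefficient (n+2)(n+1) a_{n+2} at x^n;
-5 x y'(x) has coefficient -5 n a_n at x^n (shift);
-y(x) has coefficient -1 a_n at x^n.
Matching x^n: (n+2)(n+1) a_{n+2} + (-5n - 1) a_n = 0.
Thus a_{n+2} = (5n + 1) / ((n+1)(n+2)) * a_n.

Check with a_0 = 1, a_1 = 1 (apply the recurrence for n = 0, 1, 2, 3): a_0 = 1, a_1 = 1, a_2 = 1/2, a_3 = 1, a_4 = 11/24, a_5 = 4/5.

a_(n+2) = (5n + 1) / ((n+1)(n+2)) * a_n; check: a_0 = 1, a_1 = 1, a_2 = 1/2, a_3 = 1, a_4 = 11/24, a_5 = 4/5


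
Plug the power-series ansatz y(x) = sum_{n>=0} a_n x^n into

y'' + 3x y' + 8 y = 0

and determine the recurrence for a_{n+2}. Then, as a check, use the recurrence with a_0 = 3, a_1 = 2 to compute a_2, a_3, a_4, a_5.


Substitute y = sum_n a_n x^n.
y''(x) has coefficient (n+2)(n+1) a_{n+2} at x^n;
3 x y'(x) has coefficient 3 n a_n at x^n (shift);
8 y(x) has coefficient 8 a_n at x^n.
Matching x^n: (n+2)(n+1) a_{n+2} + (3n + 8) a_n = 0.
Thus a_{n+2} = (-3n - 8) / ((n+1)(n+2)) * a_n.

Check with a_0 = 3, a_1 = 2 (apply the recurrence for n = 0, 1, 2, 3): a_0 = 3, a_1 = 2, a_2 = -12, a_3 = -11/3, a_4 = 14, a_5 = 187/60.

a_(n+2) = (-3n - 8) / ((n+1)(n+2)) * a_n; check: a_0 = 3, a_1 = 2, a_2 = -12, a_3 = -11/3, a_4 = 14, a_5 = 187/60


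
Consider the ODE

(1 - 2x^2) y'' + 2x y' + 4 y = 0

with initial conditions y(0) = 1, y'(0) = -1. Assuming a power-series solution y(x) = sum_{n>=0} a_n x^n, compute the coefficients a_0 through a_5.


Ansatz: y(x) = sum_{n>=0} a_n x^n, so y'(x) = sum_{n>=1} n a_n x^(n-1) and y''(x) = sum_{n>=2} n(n-1) a_n x^(n-2).
Substitute into P(x) y'' + Q(x) y' + R(x) y = 0 with P(x) = 1 - 2x^2, Q(x) = 2x, R(x) = 4, and match powers of x.
Initial conditions: a_0 = 1, a_1 = -1.
Setting the coefficient of each power of x to zero and solving order by order (substituting the coefficients already found):
  x^0: 2 a_2 + 4 a_0 = 0  ->  2 a_2 = -4 a_0 = -4  ->  a_2 = -2
  x^1: 6 a_3 + 6 a_1 = 0  ->  6 a_3 = -6 a_1 = 6  ->  a_3 = 1
  x^2: 12 a_4 + 4 a_2 = 0  ->  12 a_4 = -4 a_2 = 8  ->  a_4 = 2/3
  x^3: 20 a_5 - 2 a_3 = 0  ->  20 a_5 = 2 a_3 = 2  ->  a_5 = 1/10
Truncated series: y(x) = 1 - x - 2 x^2 + x^3 + (2/3) x^4 + (1/10) x^5 + O(x^6).

a_0 = 1; a_1 = -1; a_2 = -2; a_3 = 1; a_4 = 2/3; a_5 = 1/10


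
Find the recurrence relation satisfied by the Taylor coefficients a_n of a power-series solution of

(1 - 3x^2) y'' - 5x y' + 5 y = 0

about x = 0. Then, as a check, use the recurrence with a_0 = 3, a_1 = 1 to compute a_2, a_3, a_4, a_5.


Substitute y = sum_n a_n x^n.
(1 - 3 x^2) y'' contributes (n+2)(n+1) a_{n+2} - 3 n(n-1) a_n at x^n.
-5 x y'(x) contributes -5 n a_n at x^n.
5 y(x) contributes 5 a_n at x^n.
Matching x^n: (n+2)(n+1) a_{n+2} + (-3 n(n-1) - 5 n + 5) a_n = 0.
Thus a_{n+2} = (3 n(n-1) + 5 n - 5) / ((n+1)(n+2)) * a_n.

Check with a_0 = 3, a_1 = 1 (apply the recurrence for n = 0, 1, 2, 3): a_0 = 3, a_1 = 1, a_2 = -15/2, a_3 = 0, a_4 = -55/8, a_5 = 0.

a_(n+2) = (3 n(n-1) + 5 n - 5) / ((n+1)(n+2)) * a_n; check: a_0 = 3, a_1 = 1, a_2 = -15/2, a_3 = 0, a_4 = -55/8, a_5 = 0


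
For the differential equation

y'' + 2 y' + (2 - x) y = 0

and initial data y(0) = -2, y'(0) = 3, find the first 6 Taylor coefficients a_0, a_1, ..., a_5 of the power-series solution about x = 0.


Ansatz: y(x) = sum_{n>=0} a_n x^n, so y'(x) = sum_{n>=1} n a_n x^(n-1) and y''(x) = sum_{n>=2} n(n-1) a_n x^(n-2).
Substitute into P(x) y'' + Q(x) y' + R(x) y = 0 with P(x) = 1, Q(x) = 2, R(x) = 2 - x, and match powers of x.
Initial conditions: a_0 = -2, a_1 = 3.
Setting the coefficient of each power of x to zero and solving order by order (substituting the coefficients already found):
  x^0: 2 a_2 + 2 a_1 + 2 a_0 = 0  ->  2 a_2 = -2 a_1 - 2 a_0 = -2  ->  a_2 = -1
  x^1: 6 a_3 + 4 a_2 + 2 a_1 - a_0 = 0  ->  6 a_3 = -4 a_2 - 2 a_1 + a_0 = -4  ->  a_3 = -2/3
  x^2: 12 a_4 + 6 a_3 + 2 a_2 - a_1 = 0  ->  12 a_4 = -6 a_3 - 2 a_2 + a_1 = 9  ->  a_4 = 3/4
  x^3: 20 a_5 + 8 a_4 + 2 a_3 - a_2 = 0  ->  20 a_5 = -8 a_4 - 2 a_3 + a_2 = -17/3  ->  a_5 = -17/60
Truncated series: y(x) = -2 + 3 x - x^2 - (2/3) x^3 + (3/4) x^4 - (17/60) x^5 + O(x^6).

a_0 = -2; a_1 = 3; a_2 = -1; a_3 = -2/3; a_4 = 3/4; a_5 = -17/60


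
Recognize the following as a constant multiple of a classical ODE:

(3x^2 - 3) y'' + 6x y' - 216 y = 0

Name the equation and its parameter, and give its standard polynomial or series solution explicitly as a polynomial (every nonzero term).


All three coefficients share the factor -3; dividing through by -3 gives  (1 - x^2) y'' - 2x y' + 72 y = 0.
This matches the Legendre equation (1 - x^2) y'' - 2x y' + n(n+1) y = 0 (note the -2x y' term) with n(n+1) = 72, so n = 8; the polynomial solution is P_8(x).
With y = sum_k a_k x^k, matching x^k gives (k+2)(k+1) a_{k+2} = [k(k+1) - n(n+1)] a_k = (k - 8)(k + 9) a_k. The right side vanishes at k = 8, so the series with the parity of 8 terminates at degree 8.
Standard normalization (P_n(1) = 1): leading coefficient (2n)!/(2^n (n!)^2) = 20922789888000/(256*1625702400) = 6435/128, so a_8 = 6435/128. Work downward with a_k = (k+1)(k+2) a_{k+2} / ((k - 8)(k + 9)):
  a_6 = (7)(8)(6435/128) / ((6 - 8)(6 + 9)) = (45045/16)/(-30) = -3003/32
  a_4 = (5)(6)(-3003/32) / ((4 - 8)(4 + 9)) = (-45045/16)/(-52) = 3465/64
  a_2 = (3)(4)(3465/64) / ((2 - 8)(2 + 9)) = (10395/16)/(-66) = -315/32
  a_0 = (1)(2)(-315/32) / ((0 - 8)(0 + 9)) = (-315/16)/(-72) = 35/128
Hence P_8(x) = 6435 x^8/128 - 3003 x^6/32 + 3465 x^4/64 - 315 x^2/32 + 35/128.

P_8(x); series = 6435 x^8/128 - 3003 x^6/32 + 3465 x^4/64 - 315 x^2/32 + 35/128


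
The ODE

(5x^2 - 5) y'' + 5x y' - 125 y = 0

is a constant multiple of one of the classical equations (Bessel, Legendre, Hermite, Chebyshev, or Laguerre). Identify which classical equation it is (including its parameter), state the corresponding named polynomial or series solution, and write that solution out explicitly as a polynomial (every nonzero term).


All three coefficients share the factor -5; dividing through by -5 gives  (1 - x^2) y'' - x y' + 25 y = 0.
This matches the Chebyshev equation (1 - x^2) y'' - x y' + n^2 y = 0 (note the -x y' term, not -2x y') with n^2 = 25, so n = 5; the polynomial solution is T_5(x).
With y = sum_k a_k x^k, matching x^k gives (k+2)(k+1) a_{k+2} = (k^2 - n^2) a_k = (k - 5)(k + 5) a_k. The right side vanishes at k = 5, so the series with the parity of 5 terminates at degree 5.
Standard normalization: leading coefficient of T_n is 2^(n-1), so a_5 = 2^4 = 16. Work downward with a_k = (k+1)(k+2) a_{k+2} / ((k - 5)(k + 5)):
  a_3 = (4)(5)(16) / ((3 - 5)(3 + 5)) = 320/(-16) = -20
  a_1 = (2)(3)(-20) / ((1 - 5)(1 + 5)) = -120/(-24) = 5
Hence T_5(x) = 16 x^5 - 20 x^3 + 5 x.

T_5(x); series = 16 x^5 - 20 x^3 + 5 x


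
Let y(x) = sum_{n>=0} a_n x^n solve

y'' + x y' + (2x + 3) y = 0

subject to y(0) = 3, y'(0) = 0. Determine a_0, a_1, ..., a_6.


Ansatz: y(x) = sum_{n>=0} a_n x^n, so y'(x) = sum_{n>=1} n a_n x^(n-1) and y''(x) = sum_{n>=2} n(n-1) a_n x^(n-2).
Substitute into P(x) y'' + Q(x) y' + R(x) y = 0 with P(x) = 1, Q(x) = x, R(x) = 2x + 3, and match powers of x.
Initial conditions: a_0 = 3, a_1 = 0.
Setting the coefficient of each power of x to zero and solving order by order (substituting the coefficients already found):
  x^0: 2 a_2 + 3 a_0 = 0  ->  2 a_2 = -3 a_0 = -9  ->  a_2 = -9/2
  x^1: 6 a_3 + 4 a_1 + 2 a_0 = 0  ->  6 a_3 = -4 a_1 - 2 a_0 = -6  ->  a_3 = -1
  x^2: 12 a_4 + 5 a_2 + 2 a_1 = 0  ->  12 a_4 = -5 a_2 - 2 a_1 = 45/2  ->  a_4 = 15/8
  x^3: 20 a_5 + 6 a_3 + 2 a_2 = 0  ->  20 a_5 = -6 a_3 - 2 a_2 = 15  ->  a_5 = 3/4
  x^4: 30 a_6 + 7 a_4 + 2 a_3 = 0  ->  30 a_6 = -7 a_4 - 2 a_3 = -89/8  ->  a_6 = -89/240
Truncated series: y(x) = 3 - (9/2) x^2 - x^3 + (15/8) x^4 + (3/4) x^5 - (89/240) x^6 + O(x^7).

a_0 = 3; a_1 = 0; a_2 = -9/2; a_3 = -1; a_4 = 15/8; a_5 = 3/4; a_6 = -89/240


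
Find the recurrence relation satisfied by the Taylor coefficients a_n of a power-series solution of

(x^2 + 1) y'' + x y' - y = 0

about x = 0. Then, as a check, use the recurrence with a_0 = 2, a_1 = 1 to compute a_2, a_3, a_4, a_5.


Substitute y = sum_n a_n x^n.
(1 + 1 x^2) y'' contributes (n+2)(n+1) a_{n+2} + n(n-1) a_n at x^n.
x y'(x) contributes n a_n at x^n.
-y(x) contributes -1 a_n at x^n.
Matching x^n: (n+2)(n+1) a_{n+2} + (n(n-1) + n - 1) a_n = 0.
Thus a_{n+2} = (-n(n-1) - n + 1) / ((n+1)(n+2)) * a_n.

Check with a_0 = 2, a_1 = 1 (apply the recurrence for n = 0, 1, 2, 3): a_0 = 2, a_1 = 1, a_2 = 1, a_3 = 0, a_4 = -1/4, a_5 = 0.

a_(n+2) = (-n(n-1) - n + 1) / ((n+1)(n+2)) * a_n; check: a_0 = 2, a_1 = 1, a_2 = 1, a_3 = 0, a_4 = -1/4, a_5 = 0


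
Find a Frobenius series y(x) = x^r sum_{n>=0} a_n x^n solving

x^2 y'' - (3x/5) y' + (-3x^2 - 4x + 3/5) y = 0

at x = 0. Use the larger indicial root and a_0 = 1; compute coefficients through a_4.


Write in Frobenius form y'' + (p(x)/x) y' + (q(x)/x^2) y = 0:
  p(x) = -3/5,  q(x) = -3x^2 - 4x + 3/5.
Indicial equation: r(r-1) + (-3/5) r + (3/5) = 0 -> roots r_1 = 1, r_2 = 3/5.
Take r = r_1 = 1. Let y(x) = x^r sum_{n>=0} a_n x^n with a_0 = 1.
Substitute y = x^r sum a_n x^n and match x^{r+n}. The recurrence is
  D(n) a_n - 4 a_{n-1} - 3 a_{n-2} = 0,  where D(n) = (r+n)(r+n-1) + (-3/5)(r+n) + (3/5).
  a_n = [4 a_{n-1} + 3 a_{n-2}] / D(n).
Since the indicial polynomial factors as (r - r_1)(r - r_2), D(n) = (r_1 + n - r_1)(r_1 + n - r_2) = n(n + 2/5).
Evaluating step by step (a_0 = 1):
  n = 1: D(1) = 1(1 + 2/5) = 7/5; numerator = 4(1) = 4; a_1 = (4)/(7/5) = 20/7
  n = 2: D(2) = 2(2 + 2/5) = 24/5; numerator = 4(20/7) + 3(1) = 101/7; a_2 = (101/7)/(24/5) = 505/168
  n = 3: D(3) = 3(3 + 2/5) = 51/5; numerator = 4(505/168) + 3(20/7) = 865/42; a_3 = (865/42)/(51/5) = 4325/2142
  n = 4: D(4) = 4(4 + 2/5) = 88/5; numerator = 4(4325/2142) + 3(505/168) = 146465/8568; a_4 = (146465/8568)/(88/5) = 66575/68544

r = 1; a_0 = 1; a_1 = 20/7; a_2 = 505/168; a_3 = 4325/2142; a_4 = 66575/68544


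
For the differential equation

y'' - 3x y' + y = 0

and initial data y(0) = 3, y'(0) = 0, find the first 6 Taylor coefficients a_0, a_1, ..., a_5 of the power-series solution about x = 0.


Ansatz: y(x) = sum_{n>=0} a_n x^n, so y'(x) = sum_{n>=1} n a_n x^(n-1) and y''(x) = sum_{n>=2} n(n-1) a_n x^(n-2).
Substitute into P(x) y'' + Q(x) y' + R(x) y = 0 with P(x) = 1, Q(x) = -3x, R(x) = 1, and match powers of x.
Initial conditions: a_0 = 3, a_1 = 0.
Setting the coefficient of each power of x to zero and solving order by order (substituting the coefficients already found):
  x^0: 2 a_2 + a_0 = 0  ->  2 a_2 = -a_0 = -3  ->  a_2 = -3/2
  x^1: 6 a_3 - 2 a_1 = 0  ->  6 a_3 = 2 a_1 = 0  ->  a_3 = 0
  x^2: 12 a_4 - 5 a_2 = 0  ->  12 a_4 = 5 a_2 = -15/2  ->  a_4 = -5/8
  x^3: 20 a_5 - 8 a_3 = 0  ->  20 a_5 = 8 a_3 = 0  ->  a_5 = 0
Truncated series: y(x) = 3 - (3/2) x^2 - (5/8) x^4 + O(x^6).

a_0 = 3; a_1 = 0; a_2 = -3/2; a_3 = 0; a_4 = -5/8; a_5 = 0


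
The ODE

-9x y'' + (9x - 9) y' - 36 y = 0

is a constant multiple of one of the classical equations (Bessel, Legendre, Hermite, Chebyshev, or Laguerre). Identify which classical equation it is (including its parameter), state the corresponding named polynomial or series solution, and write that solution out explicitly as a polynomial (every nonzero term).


All three coefficients share the factor -9; dividing through by -9 gives  x y'' + (1 - x) y' + 4 y = 0.
This matches the Laguerre equation x y'' + (1 - x) y' + n y = 0 with n = 4; the polynomial solution is L_4(x).
With y = sum_k a_k x^k, matching x^k gives (k+1)k a_{k+1} + (k+1) a_{k+1} - k a_k + n a_k = 0, i.e. (k+1)^2 a_{k+1} = (k - n) a_k = (k - 4) a_k. The right side vanishes at k = 4, so the series terminates at degree 4.
Standard normalization L_n(0) = 1 gives a_0 = 1. Work upward with a_{k+1} = (k - 4) a_k / (k+1)^2:
  a_1 = (0 - 4)(1) / 1^2 = -4/1 = -4
  a_2 = (1 - 4)(-4) / 2^2 = 12/4 = 3
  a_3 = (2 - 4)(3) / 3^2 = -6/9 = -2/3
  a_4 = (3 - 4)(-2/3) / 4^2 = (2/3)/16 = 1/24
Hence L_4(x) = x^4/24 - 2 x^3/3 + 3 x^2 - 4 x + 1.

L_4(x); series = x^4/24 - 2 x^3/3 + 3 x^2 - 4 x + 1


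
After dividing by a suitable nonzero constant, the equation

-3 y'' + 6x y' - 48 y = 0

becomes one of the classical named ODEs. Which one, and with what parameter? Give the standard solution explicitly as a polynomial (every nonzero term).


All three coefficients share the factor -3; dividing through by -3 gives  y'' - 2x y' + 16 y = 0.
This matches the Hermite equation y'' - 2x y' + 2n y = 0 with 2n = 16, so n = 8; the polynomial solution is H_8(x).
With y = sum_k a_k x^k, matching x^k gives (k+2)(k+1) a_{k+2} = 2(k - n) a_k = 2(k - 8) a_k. The right side vanishes at k = 8, so the series with the parity of 8 terminates at degree 8.
Standard normalization: leading coefficient of H_n is 2^n, so a_8 = 2^8 = 256. Work downward with a_k = (k+1)(k+2) a_{k+2} / (2(k - n)):
  a_6 = (7)(8)(256) / (2(6 - 8)) = 14336/(-4) = -3584
  a_4 = (5)(6)(-3584) / (2(4 - 8)) = -107520/(-8) = 13440
  a_2 = (3)(4)(13440) / (2(2 - 8)) = 161280/(-12) = -13440
  a_0 = (1)(2)(-13440) / (2(0 - 8)) = -26880/(-16) = 1680
Hence H_8(x) = 256 x^8 - 3584 x^6 + 13440 x^4 - 13440 x^2 + 1680.

H_8(x); series = 256 x^8 - 3584 x^6 + 13440 x^4 - 13440 x^2 + 1680


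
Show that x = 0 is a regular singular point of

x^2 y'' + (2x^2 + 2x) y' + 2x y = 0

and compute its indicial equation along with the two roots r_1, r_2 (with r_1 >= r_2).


Divide by x^2 to reach normal form y'' + P_1(x) y' + P_2(x) y = 0 with P_1(x) = 2 + 2/x and P_2(x) = 2/x.
x = 0 is a singular point because the y'-coefficient 2 + 2/x has a pole at x = 0 and the y-coefficient 2/x has a pole at x = 0.
It is a regular singular point because x P_1(x) = p(x) = 2x + 2 and x^2 P_2(x) = q(x) = 2x are polynomials, hence analytic at x = 0.
p(0) = 2,  q(0) = 0.
Indicial equation: r(r-1) + p(0) r + q(0) = 0, i.e. r^2 + (p(0) - 1) r + q(0) = 0, i.e. r^2 + 1 r = 0.
Discriminant: (1)^2 - 4(0) = 1, so r = (-1 ± 1)/2.
Solving: r_1 = 0, r_2 = -1.

indicial: r^2 + 1 r = 0; roots r_1 = 0, r_2 = -1


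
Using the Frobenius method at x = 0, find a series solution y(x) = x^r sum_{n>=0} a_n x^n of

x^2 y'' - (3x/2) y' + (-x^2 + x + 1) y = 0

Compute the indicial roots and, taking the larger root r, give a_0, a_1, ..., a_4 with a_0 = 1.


Write in Frobenius form y'' + (p(x)/x) y' + (q(x)/x^2) y = 0:
  p(x) = -3/2,  q(x) = -x^2 + x + 1.
Indicial equation: r(r-1) + (-3/2) r + (1) = 0 -> roots r_1 = 2, r_2 = 1/2.
Take r = r_1 = 2. Let y(x) = x^r sum_{n>=0} a_n x^n with a_0 = 1.
Substitute y = x^r sum a_n x^n and match x^{r+n}. The recurrence is
  D(n) a_n + 1 a_{n-1} - 1 a_{n-2} = 0,  where D(n) = (r+n)(r+n-1) + (-3/2)(r+n) + (1).
  a_n = [-1 a_{n-1} + 1 a_{n-2}] / D(n).
Since the indicial polynomial factors as (r - r_1)(r - r_2), D(n) = (r_1 + n - r_1)(r_1 + n - r_2) = n(n + 3/2).
Evaluating step by step (a_0 = 1):
  n = 1: D(1) = 1(1 + 3/2) = 5/2; numerator = -1(1) = -1; a_1 = (-1)/(5/2) = -2/5
  n = 2: D(2) = 2(2 + 3/2) = 7; numerator = -1(-2/5) + 1(1) = 7/5; a_2 = (7/5)/(7) = 1/5
  n = 3: D(3) = 3(3 + 3/2) = 27/2; numerator = -1(1/5) + 1(-2/5) = -3/5; a_3 = (-3/5)/(27/2) = -2/45
  n = 4: D(4) = 4(4 + 3/2) = 22; numerator = -1(-2/45) + 1(1/5) = 11/45; a_4 = (11/45)/(22) = 1/90

r = 2; a_0 = 1; a_1 = -2/5; a_2 = 1/5; a_3 = -2/45; a_4 = 1/90


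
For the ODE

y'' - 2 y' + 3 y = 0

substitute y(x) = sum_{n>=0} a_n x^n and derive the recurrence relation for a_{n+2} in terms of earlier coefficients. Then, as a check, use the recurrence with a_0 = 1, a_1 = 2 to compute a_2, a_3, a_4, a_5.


Substitute y = sum_n a_n x^n.
y''(x) has coefficient (n+2)(n+1) a_{n+2} at x^n;
-2 y'(x) has coefficient -2 (n+1) a_{n+1} at x^n;
3 y(x) has coefficient 3 a_n at x^n.
Matching x^n: (n+2)(n+1) a_{n+2} - 2 (n+1) a_{n+1} + 3 a_n = 0.
Thus a_{n+2} = [2 (n+1) a_{n+1} - 3 a_n] / ((n+1)(n+2)).

Check with a_0 = 1, a_1 = 2 (apply the recurrence for n = 0, 1, 2, 3): a_0 = 1, a_1 = 2, a_2 = 1/2, a_3 = -2/3, a_4 = -11/24, a_5 = -1/12.

a_(n+2) = [2 (n+1) a_(n+1) - 3 a_n] / ((n+1)(n+2)); check: a_0 = 1, a_1 = 2, a_2 = 1/2, a_3 = -2/3, a_4 = -11/24, a_5 = -1/12


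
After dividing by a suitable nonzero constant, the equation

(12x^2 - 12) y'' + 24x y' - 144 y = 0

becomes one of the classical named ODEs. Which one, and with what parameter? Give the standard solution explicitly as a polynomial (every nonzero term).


All three coefficients share the factor -12; dividing through by -12 gives  (1 - x^2) y'' - 2x y' + 12 y = 0.
This matches the Legendre equation (1 - x^2) y'' - 2x y' + n(n+1) y = 0 (note the -2x y' term) with n(n+1) = 12, so n = 3; the polynomial solution is P_3(x).
With y = sum_k a_k x^k, matching x^k gives (k+2)(k+1) a_{k+2} = [k(k+1) - n(n+1)] a_k = (k - 3)(k + 4) a_k. The right side vanishes at k = 3, so the series with the parity of 3 terminates at degree 3.
Standard normalization (P_n(1) = 1): leading coefficient (2n)!/(2^n (n!)^2) = 720/(8*36) = 5/2, so a_3 = 5/2. Work downward with a_k = (k+1)(k+2) a_{k+2} / ((k - 3)(k + 4)):
  a_1 = (2)(3)(5/2) / ((1 - 3)(1 + 4)) = 15/(-10) = -3/2
Hence P_3(x) = 5 x^3/2 - 3 x/2.

P_3(x); series = 5 x^3/2 - 3 x/2


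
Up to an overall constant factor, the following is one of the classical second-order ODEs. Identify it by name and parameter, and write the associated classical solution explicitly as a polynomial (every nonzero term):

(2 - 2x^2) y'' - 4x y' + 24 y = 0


All three coefficients share the factor 2; dividing through by 2 gives  (1 - x^2) y'' - 2x y' + 12 y = 0.
This matches the Legendre equation (1 - x^2) y'' - 2x y' + n(n+1) y = 0 (note the -2x y' term) with n(n+1) = 12, so n = 3; the polynomial solution is P_3(x).
With y = sum_k a_k x^k, matching x^k gives (k+2)(k+1) a_{k+2} = [k(k+1) - n(n+1)] a_k = (k - 3)(k + 4) a_k. The right side vanishes at k = 3, so the series with the parity of 3 terminates at degree 3.
Standard normalization (P_n(1) = 1): leading coefficient (2n)!/(2^n (n!)^2) = 720/(8*36) = 5/2, so a_3 = 5/2. Work downward with a_k = (k+1)(k+2) a_{k+2} / ((k - 3)(k + 4)):
  a_1 = (2)(3)(5/2) / ((1 - 3)(1 + 4)) = 15/(-10) = -3/2
Hence P_3(x) = 5 x^3/2 - 3 x/2.

P_3(x); series = 5 x^3/2 - 3 x/2


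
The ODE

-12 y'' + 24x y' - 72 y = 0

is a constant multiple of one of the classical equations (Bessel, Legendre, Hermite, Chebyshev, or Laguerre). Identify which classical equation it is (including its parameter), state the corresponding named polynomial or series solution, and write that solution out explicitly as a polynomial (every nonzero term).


All three coefficients share the factor -12; dividing through by -12 gives  y'' - 2x y' + 6 y = 0.
This matches the Hermite equation y'' - 2x y' + 2n y = 0 with 2n = 6, so n = 3; the polynomial solution is H_3(x).
With y = sum_k a_k x^k, matching x^k gives (k+2)(k+1) a_{k+2} = 2(k - n) a_k = 2(k - 3) a_k. The right side vanishes at k = 3, so the series with the parity of 3 terminates at degree 3.
Standard normalization: leading coefficient of H_n is 2^n, so a_3 = 2^3 = 8. Work downward with a_k = (k+1)(k+2) a_{k+2} / (2(k - n)):
  a_1 = (2)(3)(8) / (2(1 - 3)) = 48/(-4) = -12
Hence H_3(x) = 8 x^3 - 12 x.

H_3(x); series = 8 x^3 - 12 x


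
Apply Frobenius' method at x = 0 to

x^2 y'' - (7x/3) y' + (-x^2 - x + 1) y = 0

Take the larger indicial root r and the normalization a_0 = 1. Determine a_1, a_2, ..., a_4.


Write in Frobenius form y'' + (p(x)/x) y' + (q(x)/x^2) y = 0:
  p(x) = -7/3,  q(x) = -x^2 - x + 1.
Indicial equation: r(r-1) + (-7/3) r + (1) = 0 -> roots r_1 = 3, r_2 = 1/3.
Take r = r_1 = 3. Let y(x) = x^r sum_{n>=0} a_n x^n with a_0 = 1.
Substitute y = x^r sum a_n x^n and match x^{r+n}. The recurrence is
  D(n) a_n - 1 a_{n-1} - 1 a_{n-2} = 0,  where D(n) = (r+n)(r+n-1) + (-7/3)(r+n) + (1).
  a_n = [1 a_{n-1} + 1 a_{n-2}] / D(n).
Since the indicial polynomial factors as (r - r_1)(r - r_2), D(n) = (r_1 + n - r_1)(r_1 + n - r_2) = n(n + 8/3).
Evaluating step by step (a_0 = 1):
  n = 1: D(1) = 1(1 + 8/3) = 11/3; numerator = 1(1) = 1; a_1 = (1)/(11/3) = 3/11
  n = 2: D(2) = 2(2 + 8/3) = 28/3; numerator = 1(3/11) + 1(1) = 14/11; a_2 = (14/11)/(28/3) = 3/22
  n = 3: D(3) = 3(3 + 8/3) = 17; numerator = 1(3/22) + 1(3/11) = 9/22; a_3 = (9/22)/(17) = 9/374
  n = 4: D(4) = 4(4 + 8/3) = 80/3; numerator = 1(9/374) + 1(3/22) = 30/187; a_4 = (30/187)/(80/3) = 9/1496

r = 3; a_0 = 1; a_1 = 3/11; a_2 = 3/22; a_3 = 9/374; a_4 = 9/1496


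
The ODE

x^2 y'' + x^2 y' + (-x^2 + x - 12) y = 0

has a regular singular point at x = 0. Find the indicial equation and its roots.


Divide by x^2 to reach normal form y'' + P_1(x) y' + P_2(x) y = 0 with P_1(x) = 1 and P_2(x) = -1 + 1/x - 12/x^2.
x = 0 is a singular point because the y-coefficient -1 + 1/x - 12/x^2 has a pole at x = 0.
It is a regular singular point because x P_1(x) = p(x) = x and x^2 P_2(x) = q(x) = -x^2 + x - 12 are polynomials, hence analytic at x = 0.
p(0) = 0,  q(0) = -12.
Indicial equation: r(r-1) + p(0) r + q(0) = 0, i.e. r^2 + (p(0) - 1) r + q(0) = 0, i.e. r^2 - 1 r - 12 = 0.
Discriminant: (-1)^2 - 4(-12) = 49, so r = (1 ± 7)/2.
Solving: r_1 = 4, r_2 = -3.

indicial: r^2 - 1 r - 12 = 0; roots r_1 = 4, r_2 = -3


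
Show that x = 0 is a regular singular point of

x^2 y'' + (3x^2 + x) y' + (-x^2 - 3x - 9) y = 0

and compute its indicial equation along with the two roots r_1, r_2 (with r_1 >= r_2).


Divide by x^2 to reach normal form y'' + P_1(x) y' + P_2(x) y = 0 with P_1(x) = 3 + 1/x and P_2(x) = -1 - 3/x - 9/x^2.
x = 0 is a singular point because the y'-coefficient 3 + 1/x has a pole at x = 0 and the y-coefficient -1 - 3/x - 9/x^2 has a pole at x = 0.
It is a regular singular point because x P_1(x) = p(x) = 3x + 1 and x^2 P_2(x) = q(x) = -x^2 - 3x - 9 are polynomials, hence analytic at x = 0.
p(0) = 1,  q(0) = -9.
Indicial equation: r(r-1) + p(0) r + q(0) = 0, i.e. r^2 + (p(0) - 1) r + q(0) = 0, i.e. r^2 - 9 = 0.
Discriminant: (0)^2 - 4(-9) = 36, so r = (0 ± 6)/2.
Solving: r_1 = 3, r_2 = -3.

indicial: r^2 - 9 = 0; roots r_1 = 3, r_2 = -3


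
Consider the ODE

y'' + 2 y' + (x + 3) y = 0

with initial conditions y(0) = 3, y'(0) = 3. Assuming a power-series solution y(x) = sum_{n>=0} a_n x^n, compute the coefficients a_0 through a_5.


Ansatz: y(x) = sum_{n>=0} a_n x^n, so y'(x) = sum_{n>=1} n a_n x^(n-1) and y''(x) = sum_{n>=2} n(n-1) a_n x^(n-2).
Substitute into P(x) y'' + Q(x) y' + R(x) y = 0 with P(x) = 1, Q(x) = 2, R(x) = x + 3, and match powers of x.
Initial conditions: a_0 = 3, a_1 = 3.
Setting the coefficient of each power of x to zero and solving order by order (substituting the coefficients already found):
  x^0: 2 a_2 + 2 a_1 + 3 a_0 = 0  ->  2 a_2 = -2 a_1 - 3 a_0 = -15  ->  a_2 = -15/2
  x^1: 6 a_3 + 4 a_2 + 3 a_1 + a_0 = 0  ->  6 a_3 = -4 a_2 - 3 a_1 - a_0 = 18  ->  a_3 = 3
  x^2: 12 a_4 + 6 a_3 + 3 a_2 + a_1 = 0  ->  12 a_4 = -6 a_3 - 3 a_2 - a_1 = 3/2  ->  a_4 = 1/8
  x^3: 20 a_5 + 8 a_4 + 3 a_3 + a_2 = 0  ->  20 a_5 = -8 a_4 - 3 a_3 - a_2 = -5/2  ->  a_5 = -1/8
Truncated series: y(x) = 3 + 3 x - (15/2) x^2 + 3 x^3 + (1/8) x^4 - (1/8) x^5 + O(x^6).

a_0 = 3; a_1 = 3; a_2 = -15/2; a_3 = 3; a_4 = 1/8; a_5 = -1/8


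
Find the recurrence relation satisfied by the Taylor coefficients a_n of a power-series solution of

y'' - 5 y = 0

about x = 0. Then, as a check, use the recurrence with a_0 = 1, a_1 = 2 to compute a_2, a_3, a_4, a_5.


Substitute y = sum_n a_n x^n into y'' + (const) y = 0.
y''(x) = sum_{n>=0} (n+2)(n+1) a_{n+2} x^n.
The ODE becomes sum_n [(n+2)(n+1) a_{n+2} - 5 a_n] x^n = 0.
Setting each coefficient to zero gives the recurrence:
  (n+2)(n+1) a_{n+2} - 5 a_n = 0,
  a_{n+2} = 5 / ((n+1)(n+2)) a_n.

Check with a_0 = 1, a_1 = 2 (apply the recurrence for n = 0, 1, 2, 3): a_0 = 1, a_1 = 2, a_2 = 5/2, a_3 = 5/3, a_4 = 25/24, a_5 = 5/12.

a_{n+2} = 5/((n+1)(n+2)) * a_n; check: a_0 = 1, a_1 = 2, a_2 = 5/2, a_3 = 5/3, a_4 = 25/24, a_5 = 5/12


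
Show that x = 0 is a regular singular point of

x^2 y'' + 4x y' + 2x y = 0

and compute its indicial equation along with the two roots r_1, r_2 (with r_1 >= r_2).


Divide by x^2 to reach normal form y'' + P_1(x) y' + P_2(x) y = 0 with P_1(x) = 4/x and P_2(x) = 2/x.
x = 0 is a singular point because the y'-coefficient 4/x has a pole at x = 0 and the y-coefficient 2/x has a pole at x = 0.
It is a regular singular point because x P_1(x) = p(x) = 4 and x^2 P_2(x) = q(x) = 2x are polynomials, hence analytic at x = 0.
p(0) = 4,  q(0) = 0.
Indicial equation: r(r-1) + p(0) r + q(0) = 0, i.e. r^2 + (p(0) - 1) r + q(0) = 0, i.e. r^2 + 3 r = 0.
Discriminant: (3)^2 - 4(0) = 9, so r = (-3 ± 3)/2.
Solving: r_1 = 0, r_2 = -3.

indicial: r^2 + 3 r = 0; roots r_1 = 0, r_2 = -3


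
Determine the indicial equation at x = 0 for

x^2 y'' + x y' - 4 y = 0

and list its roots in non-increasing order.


Divide by x^2 to reach normal form y'' + P_1(x) y' + P_2(x) y = 0 with P_1(x) = 1/x and P_2(x) = -4/x^2.
x = 0 is a singular point because the y'-coefficient 1/x has a pole at x = 0 and the y-coefficient -4/x^2 has a pole at x = 0.
It is a regular singular point because x P_1(x) = p(x) = 1 and x^2 P_2(x) = q(x) = -4 are polynomials, hence analytic at x = 0.
p(0) = 1,  q(0) = -4.
Indicial equation: r(r-1) + p(0) r + q(0) = 0, i.e. r^2 + (p(0) - 1) r + q(0) = 0, i.e. r^2 - 4 = 0.
Discriminant: (0)^2 - 4(-4) = 16, so r = (0 ± 4)/2.
Solving: r_1 = 2, r_2 = -2.

indicial: r^2 - 4 = 0; roots r_1 = 2, r_2 = -2


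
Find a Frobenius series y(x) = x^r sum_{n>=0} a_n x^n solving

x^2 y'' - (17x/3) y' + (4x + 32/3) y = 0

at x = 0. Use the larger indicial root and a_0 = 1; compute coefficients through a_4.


Write in Frobenius form y'' + (p(x)/x) y' + (q(x)/x^2) y = 0:
  p(x) = -17/3,  q(x) = 4x + 32/3.
Indicial equation: r(r-1) + (-17/3) r + (32/3) = 0 -> roots r_1 = 4, r_2 = 8/3.
Take r = r_1 = 4. Let y(x) = x^r sum_{n>=0} a_n x^n with a_0 = 1.
Substitute y = x^r sum a_n x^n and match x^{r+n}. The recurrence is
  D(n) a_n + 4 a_{n-1} = 0,  where D(n) = (r+n)(r+n-1) + (-17/3)(r+n) + (32/3).
  a_n = -4 / D(n) * a_{n-1}.
Since the indicial polynomial factors as (r - r_1)(r - r_2), D(n) = (r_1 + n - r_1)(r_1 + n - r_2) = n(n + 4/3).
Evaluating step by step (a_0 = 1):
  n = 1: D(1) = 1(1 + 4/3) = 7/3; numerator = -4(1) = -4; a_1 = (-4)/(7/3) = -12/7
  n = 2: D(2) = 2(2 + 4/3) = 20/3; numerator = -4(-12/7) = 48/7; a_2 = (48/7)/(20/3) = 36/35
  n = 3: D(3) = 3(3 + 4/3) = 13; numerator = -4(36/35) = -144/35; a_3 = (-144/35)/(13) = -144/455
  n = 4: D(4) = 4(4 + 4/3) = 64/3; numerator = -4(-144/455) = 576/455; a_4 = (576/455)/(64/3) = 27/455

r = 4; a_0 = 1; a_1 = -12/7; a_2 = 36/35; a_3 = -144/455; a_4 = 27/455


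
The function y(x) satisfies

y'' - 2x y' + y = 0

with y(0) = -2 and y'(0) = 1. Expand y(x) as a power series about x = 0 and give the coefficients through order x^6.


Ansatz: y(x) = sum_{n>=0} a_n x^n, so y'(x) = sum_{n>=1} n a_n x^(n-1) and y''(x) = sum_{n>=2} n(n-1) a_n x^(n-2).
Substitute into P(x) y'' + Q(x) y' + R(x) y = 0 with P(x) = 1, Q(x) = -2x, R(x) = 1, and match powers of x.
Initial conditions: a_0 = -2, a_1 = 1.
Setting the coefficient of each power of x to zero and solving order by order (substituting the coefficients already found):
  x^0: 2 a_2 + a_0 = 0  ->  2 a_2 = -a_0 = 2  ->  a_2 = 1
  x^1: 6 a_3 - a_1 = 0  ->  6 a_3 = a_1 = 1  ->  a_3 = 1/6
  x^2: 12 a_4 - 3 a_2 = 0  ->  12 a_4 = 3 a_2 = 3  ->  a_4 = 1/4
  x^3: 20 a_5 - 5 a_3 = 0  ->  20 a_5 = 5 a_3 = 5/6  ->  a_5 = 1/24
  x^4: 30 a_6 - 7 a_4 = 0  ->  30 a_6 = 7 a_4 = 7/4  ->  a_6 = 7/120
Truncated series: y(x) = -2 + x + x^2 + (1/6) x^3 + (1/4) x^4 + (1/24) x^5 + (7/120) x^6 + O(x^7).

a_0 = -2; a_1 = 1; a_2 = 1; a_3 = 1/6; a_4 = 1/4; a_5 = 1/24; a_6 = 7/120


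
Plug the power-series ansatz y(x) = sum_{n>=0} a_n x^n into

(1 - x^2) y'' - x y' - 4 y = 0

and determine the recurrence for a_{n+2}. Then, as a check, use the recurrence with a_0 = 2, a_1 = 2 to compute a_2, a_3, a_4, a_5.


Substitute y = sum_n a_n x^n.
(1 - 1 x^2) y'' contributes (n+2)(n+1) a_{n+2} - n(n-1) a_n at x^n.
-x y'(x) contributes -n a_n at x^n.
-4 y(x) contributes -4 a_n at x^n.
Matching x^n: (n+2)(n+1) a_{n+2} + (-n(n-1) - n - 4) a_n = 0.
Thus a_{n+2} = (n(n-1) + n + 4) / ((n+1)(n+2)) * a_n.

Check with a_0 = 2, a_1 = 2 (apply the recurrence for n = 0, 1, 2, 3): a_0 = 2, a_1 = 2, a_2 = 4, a_3 = 5/3, a_4 = 8/3, a_5 = 13/12.

a_(n+2) = (n(n-1) + n + 4) / ((n+1)(n+2)) * a_n; check: a_0 = 2, a_1 = 2, a_2 = 4, a_3 = 5/3, a_4 = 8/3, a_5 = 13/12


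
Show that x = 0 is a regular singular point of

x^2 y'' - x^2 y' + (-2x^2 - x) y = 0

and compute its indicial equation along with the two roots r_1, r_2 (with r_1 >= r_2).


Divide by x^2 to reach normal form y'' + P_1(x) y' + P_2(x) y = 0 with P_1(x) = -1 and P_2(x) = -2 - 1/x.
x = 0 is a singular point because the y-coefficient -2 - 1/x has a pole at x = 0.
It is a regular singular point because x P_1(x) = p(x) = -x and x^2 P_2(x) = q(x) = -2x^2 - x are polynomials, hence analytic at x = 0.
p(0) = 0,  q(0) = 0.
Indicial equation: r(r-1) + p(0) r + q(0) = 0, i.e. r^2 + (p(0) - 1) r + q(0) = 0, i.e. r^2 - 1 r = 0.
Discriminant: (-1)^2 - 4(0) = 1, so r = (1 ± 1)/2.
Solving: r_1 = 1, r_2 = 0.

indicial: r^2 - 1 r = 0; roots r_1 = 1, r_2 = 0


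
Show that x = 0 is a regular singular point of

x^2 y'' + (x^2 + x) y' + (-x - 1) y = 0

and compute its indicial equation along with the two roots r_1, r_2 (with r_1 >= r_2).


Divide by x^2 to reach normal form y'' + P_1(x) y' + P_2(x) y = 0 with P_1(x) = 1 + 1/x and P_2(x) = -1/x - 1/x^2.
x = 0 is a singular point because the y'-coefficient 1 + 1/x has a pole at x = 0 and the y-coefficient -1/x - 1/x^2 has a pole at x = 0.
It is a regular singular point because x P_1(x) = p(x) = x + 1 and x^2 P_2(x) = q(x) = -x - 1 are polynomials, hence analytic at x = 0.
p(0) = 1,  q(0) = -1.
Indicial equation: r(r-1) + p(0) r + q(0) = 0, i.e. r^2 + (p(0) - 1) r + q(0) = 0, i.e. r^2 - 1 = 0.
Discriminant: (0)^2 - 4(-1) = 4, so r = (0 ± 2)/2.
Solving: r_1 = 1, r_2 = -1.

indicial: r^2 - 1 = 0; roots r_1 = 1, r_2 = -1


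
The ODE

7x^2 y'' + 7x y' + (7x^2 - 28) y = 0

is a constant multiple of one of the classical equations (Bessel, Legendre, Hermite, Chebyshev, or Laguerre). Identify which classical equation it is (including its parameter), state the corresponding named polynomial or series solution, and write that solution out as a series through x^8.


All three coefficients share the factor 7; dividing through by 7 gives  x^2 y'' + x y' + (x^2 - 4) y = 0.
This matches the Bessel equation x^2 y'' + x y' + (x^2 - nu^2) y = 0 with nu^2 = 4, so nu = 2; the solution bounded at x = 0 is J_2(x).
Frobenius at x = 0: indicial roots ±nu; for r = nu the recurrence k(k + 2nu) c_k = -c_{k-2} gives the standard series J_nu(x) = sum_{k>=0} (-1)^k / (k! (k+nu)!) (x/2)^(2k+nu). Evaluate the first 4 terms:
  k = 0: (-1)^0 / (0! * 2! * 2^2) x^2 = 1/(1*2*4) x^2 = (1/8) x^2
  k = 1: (-1)^1 / (1! * 3! * 2^4) x^4 = -1/(1*6*16) x^4 = (-1/96) x^4
  k = 2: (-1)^2 / (2! * 4! * 2^6) x^6 = 1/(2*24*64) x^6 = (1/3072) x^6
  k = 3: (-1)^3 / (3! * 5! * 2^8) x^8 = -1/(6*120*256) x^8 = (-1/184320) x^8
Hence J_2(x) = -x^8/184320 + x^6/3072 - x^4/96 + x^2/8 + ....

J_2(x); series = -x^8/184320 + x^6/3072 - x^4/96 + x^2/8


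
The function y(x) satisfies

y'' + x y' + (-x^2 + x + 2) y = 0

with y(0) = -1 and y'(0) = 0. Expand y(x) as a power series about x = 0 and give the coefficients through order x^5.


Ansatz: y(x) = sum_{n>=0} a_n x^n, so y'(x) = sum_{n>=1} n a_n x^(n-1) and y''(x) = sum_{n>=2} n(n-1) a_n x^(n-2).
Substitute into P(x) y'' + Q(x) y' + R(x) y = 0 with P(x) = 1, Q(x) = x, R(x) = -x^2 + x + 2, and match powers of x.
Initial conditions: a_0 = -1, a_1 = 0.
Setting the coefficient of each power of x to zero and solving order by order (substituting the coefficients already found):
  x^0: 2 a_2 + 2 a_0 = 0  ->  2 a_2 = -2 a_0 = 2  ->  a_2 = 1
  x^1: 6 a_3 + 3 a_1 + a_0 = 0  ->  6 a_3 = -3 a_1 - a_0 = 1  ->  a_3 = 1/6
  x^2: 12 a_4 + 4 a_2 + a_1 - a_0 = 0  ->  12 a_4 = -4 a_2 - a_1 + a_0 = -5  ->  a_4 = -5/12
  x^3: 20 a_5 + 5 a_3 + a_2 - a_1 = 0  ->  20 a_5 = -5 a_3 - a_2 + a_1 = -11/6  ->  a_5 = -11/120
Truncated series: y(x) = -1 + x^2 + (1/6) x^3 - (5/12) x^4 - (11/120) x^5 + O(x^6).

a_0 = -1; a_1 = 0; a_2 = 1; a_3 = 1/6; a_4 = -5/12; a_5 = -11/120


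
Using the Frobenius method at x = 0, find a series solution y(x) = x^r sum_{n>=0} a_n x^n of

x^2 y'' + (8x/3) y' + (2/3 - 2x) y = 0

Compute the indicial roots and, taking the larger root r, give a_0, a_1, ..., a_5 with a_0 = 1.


Write in Frobenius form y'' + (p(x)/x) y' + (q(x)/x^2) y = 0:
  p(x) = 8/3,  q(x) = 2/3 - 2x.
Indicial equation: r(r-1) + (8/3) r + (2/3) = 0 -> roots r_1 = -2/3, r_2 = -1.
Take r = r_1 = -2/3. Let y(x) = x^r sum_{n>=0} a_n x^n with a_0 = 1.
Substitute y = x^r sum a_n x^n and match x^{r+n}. The recurrence is
  D(n) a_n - 2 a_{n-1} = 0,  where D(n) = (r+n)(r+n-1) + (8/3)(r+n) + (2/3).
  a_n = 2 / D(n) * a_{n-1}.
Since the indicial polynomial factors as (r - r_1)(r - r_2), D(n) = (r_1 + n - r_1)(r_1 + n - r_2) = n(n + 1/3).
Evaluating step by step (a_0 = 1):
  n = 1: D(1) = 1(1 + 1/3) = 4/3; numerator = 2(1) = 2; a_1 = (2)/(4/3) = 3/2
  n = 2: D(2) = 2(2 + 1/3) = 14/3; numerator = 2(3/2) = 3; a_2 = (3)/(14/3) = 9/14
  n = 3: D(3) = 3(3 + 1/3) = 10; numerator = 2(9/14) = 9/7; a_3 = (9/7)/(10) = 9/70
  n = 4: D(4) = 4(4 + 1/3) = 52/3; numerator = 2(9/70) = 9/35; a_4 = (9/35)/(52/3) = 27/1820
  n = 5: D(5) = 5(5 + 1/3) = 80/3; numerator = 2(27/1820) = 27/910; a_5 = (27/910)/(80/3) = 81/72800

r = -2/3; a_0 = 1; a_1 = 3/2; a_2 = 9/14; a_3 = 9/70; a_4 = 27/1820; a_5 = 81/72800


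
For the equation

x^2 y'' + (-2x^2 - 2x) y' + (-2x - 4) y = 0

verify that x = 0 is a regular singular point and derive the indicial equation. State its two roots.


Divide by x^2 to reach normal form y'' + P_1(x) y' + P_2(x) y = 0 with P_1(x) = -2 - 2/x and P_2(x) = -2/x - 4/x^2.
x = 0 is a singular point because the y'-coefficient -2 - 2/x has a pole at x = 0 and the y-coefficient -2/x - 4/x^2 has a pole at x = 0.
It is a regular singular point because x P_1(x) = p(x) = -2x - 2 and x^2 P_2(x) = q(x) = -2x - 4 are polynomials, hence analytic at x = 0.
p(0) = -2,  q(0) = -4.
Indicial equation: r(r-1) + p(0) r + q(0) = 0, i.e. r^2 + (p(0) - 1) r + q(0) = 0, i.e. r^2 - 3 r - 4 = 0.
Discriminant: (-3)^2 - 4(-4) = 25, so r = (3 ± 5)/2.
Solving: r_1 = 4, r_2 = -1.

indicial: r^2 - 3 r - 4 = 0; roots r_1 = 4, r_2 = -1


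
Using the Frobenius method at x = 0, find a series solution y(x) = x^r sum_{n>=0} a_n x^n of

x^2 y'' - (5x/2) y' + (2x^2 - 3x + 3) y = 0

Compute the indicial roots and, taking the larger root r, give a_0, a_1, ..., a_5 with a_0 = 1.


Write in Frobenius form y'' + (p(x)/x) y' + (q(x)/x^2) y = 0:
  p(x) = -5/2,  q(x) = 2x^2 - 3x + 3.
Indicial equation: r(r-1) + (-5/2) r + (3) = 0 -> roots r_1 = 2, r_2 = 3/2.
Take r = r_1 = 2. Let y(x) = x^r sum_{n>=0} a_n x^n with a_0 = 1.
Substitute y = x^r sum a_n x^n and match x^{r+n}. The recurrence is
  D(n) a_n - 3 a_{n-1} + 2 a_{n-2} = 0,  where D(n) = (r+n)(r+n-1) + (-5/2)(r+n) + (3).
  a_n = [3 a_{n-1} - 2 a_{n-2}] / D(n).
Since the indicial polynomial factors as (r - r_1)(r - r_2), D(n) = (r_1 + n - r_1)(r_1 + n - r_2) = n(n + 1/2).
Evaluating step by step (a_0 = 1):
  n = 1: D(1) = 1(1 + 1/2) = 3/2; numerator = 3(1) = 3; a_1 = (3)/(3/2) = 2
  n = 2: D(2) = 2(2 + 1/2) = 5; numerator = 3(2) - 2(1) = 4; a_2 = (4)/(5) = 4/5
  n = 3: D(3) = 3(3 + 1/2) = 21/2; numerator = 3(4/5) - 2(2) = -8/5; a_3 = (-8/5)/(21/2) = -16/105
  n = 4: D(4) = 4(4 + 1/2) = 18; numerator = 3(-16/105) - 2(4/5) = -72/35; a_4 = (-72/35)/(18) = -4/35
  n = 5: D(5) = 5(5 + 1/2) = 55/2; numerator = 3(-4/35) - 2(-16/105) = -4/105; a_5 = (-4/105)/(55/2) = -8/5775

r = 2; a_0 = 1; a_1 = 2; a_2 = 4/5; a_3 = -16/105; a_4 = -4/35; a_5 = -8/5775


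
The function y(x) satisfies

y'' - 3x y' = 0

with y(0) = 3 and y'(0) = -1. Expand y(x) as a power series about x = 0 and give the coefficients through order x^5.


Ansatz: y(x) = sum_{n>=0} a_n x^n, so y'(x) = sum_{n>=1} n a_n x^(n-1) and y''(x) = sum_{n>=2} n(n-1) a_n x^(n-2).
Substitute into P(x) y'' + Q(x) y' + R(x) y = 0 with P(x) = 1, Q(x) = -3x, R(x) = 0, and match powers of x.
Initial conditions: a_0 = 3, a_1 = -1.
Setting the coefficient of each power of x to zero and solving order by order (substituting the coefficients already found):
  x^0: 2 a_2 = 0  ->  a_2 = 0
  x^1: 6 a_3 - 3 a_1 = 0  ->  6 a_3 = 3 a_1 = -3  ->  a_3 = -1/2
  x^2: 12 a_4 - 6 a_2 = 0  ->  12 a_4 = 6 a_2 = 0  ->  a_4 = 0
  x^3: 20 a_5 - 9 a_3 = 0  ->  20 a_5 = 9 a_3 = -9/2  ->  a_5 = -9/40
Truncated series: y(x) = 3 - x - (1/2) x^3 - (9/40) x^5 + O(x^6).

a_0 = 3; a_1 = -1; a_2 = 0; a_3 = -1/2; a_4 = 0; a_5 = -9/40


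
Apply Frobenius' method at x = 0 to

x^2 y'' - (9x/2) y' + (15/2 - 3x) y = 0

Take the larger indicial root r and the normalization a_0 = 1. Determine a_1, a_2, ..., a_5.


Write in Frobenius form y'' + (p(x)/x) y' + (q(x)/x^2) y = 0:
  p(x) = -9/2,  q(x) = 15/2 - 3x.
Indicial equation: r(r-1) + (-9/2) r + (15/2) = 0 -> roots r_1 = 3, r_2 = 5/2.
Take r = r_1 = 3. Let y(x) = x^r sum_{n>=0} a_n x^n with a_0 = 1.
Substitute y = x^r sum a_n x^n and match x^{r+n}. The recurrence is
  D(n) a_n - 3 a_{n-1} = 0,  where D(n) = (r+n)(r+n-1) + (-9/2)(r+n) + (15/2).
  a_n = 3 / D(n) * a_{n-1}.
Since the indicial polynomial factors as (r - r_1)(r - r_2), D(n) = (r_1 + n - r_1)(r_1 + n - r_2) = n(n + 1/2).
Evaluating step by step (a_0 = 1):
  n = 1: D(1) = 1(1 + 1/2) = 3/2; numerator = 3(1) = 3; a_1 = (3)/(3/2) = 2
  n = 2: D(2) = 2(2 + 1/2) = 5; numerator = 3(2) = 6; a_2 = (6)/(5) = 6/5
  n = 3: D(3) = 3(3 + 1/2) = 21/2; numerator = 3(6/5) = 18/5; a_3 = (18/5)/(21/2) = 12/35
  n = 4: D(4) = 4(4 + 1/2) = 18; numerator = 3(12/35) = 36/35; a_4 = (36/35)/(18) = 2/35
  n = 5: D(5) = 5(5 + 1/2) = 55/2; numerator = 3(2/35) = 6/35; a_5 = (6/35)/(55/2) = 12/1925

r = 3; a_0 = 1; a_1 = 2; a_2 = 6/5; a_3 = 12/35; a_4 = 2/35; a_5 = 12/1925


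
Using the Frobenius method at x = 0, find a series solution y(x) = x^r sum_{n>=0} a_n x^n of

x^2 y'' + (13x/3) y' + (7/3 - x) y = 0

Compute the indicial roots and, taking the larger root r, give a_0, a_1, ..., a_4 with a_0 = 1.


Write in Frobenius form y'' + (p(x)/x) y' + (q(x)/x^2) y = 0:
  p(x) = 13/3,  q(x) = 7/3 - x.
Indicial equation: r(r-1) + (13/3) r + (7/3) = 0 -> roots r_1 = -1, r_2 = -7/3.
Take r = r_1 = -1. Let y(x) = x^r sum_{n>=0} a_n x^n with a_0 = 1.
Substitute y = x^r sum a_n x^n and match x^{r+n}. The recurrence is
  D(n) a_n - 1 a_{n-1} = 0,  where D(n) = (r+n)(r+n-1) + (13/3)(r+n) + (7/3).
  a_n = 1 / D(n) * a_{n-1}.
Since the indicial polynomial factors as (r - r_1)(r - r_2), D(n) = (r_1 + n - r_1)(r_1 + n - r_2) = n(n + 4/3).
Evaluating step by step (a_0 = 1):
  n = 1: D(1) = 1(1 + 4/3) = 7/3; numerator = 1(1) = 1; a_1 = (1)/(7/3) = 3/7
  n = 2: D(2) = 2(2 + 4/3) = 20/3; numerator = 1(3/7) = 3/7; a_2 = (3/7)/(20/3) = 9/140
  n = 3: D(3) = 3(3 + 4/3) = 13; numerator = 1(9/140) = 9/140; a_3 = (9/140)/(13) = 9/1820
  n = 4: D(4) = 4(4 + 4/3) = 64/3; numerator = 1(9/1820) = 9/1820; a_4 = (9/1820)/(64/3) = 27/116480

r = -1; a_0 = 1; a_1 = 3/7; a_2 = 9/140; a_3 = 9/1820; a_4 = 27/116480


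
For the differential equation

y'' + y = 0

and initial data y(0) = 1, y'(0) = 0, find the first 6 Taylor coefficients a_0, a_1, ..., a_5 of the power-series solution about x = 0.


Ansatz: y(x) = sum_{n>=0} a_n x^n, so y'(x) = sum_{n>=1} n a_n x^(n-1) and y''(x) = sum_{n>=2} n(n-1) a_n x^(n-2).
Substitute into P(x) y'' + Q(x) y' + R(x) y = 0 with P(x) = 1, Q(x) = 0, R(x) = 1, and match powers of x.
Initial conditions: a_0 = 1, a_1 = 0.
Setting the coefficient of each power of x to zero and solving order by order (substituting the coefficients already found):
  x^0: 2 a_2 + a_0 = 0  ->  2 a_2 = -a_0 = -1  ->  a_2 = -1/2
  x^1: 6 a_3 + a_1 = 0  ->  6 a_3 = -a_1 = 0  ->  a_3 = 0
  x^2: 12 a_4 + a_2 = 0  ->  12 a_4 = -a_2 = 1/2  ->  a_4 = 1/24
  x^3: 20 a_5 + a_3 = 0  ->  20 a_5 = -a_3 = 0  ->  a_5 = 0
Truncated series: y(x) = 1 - (1/2) x^2 + (1/24) x^4 + O(x^6).

a_0 = 1; a_1 = 0; a_2 = -1/2; a_3 = 0; a_4 = 1/24; a_5 = 0


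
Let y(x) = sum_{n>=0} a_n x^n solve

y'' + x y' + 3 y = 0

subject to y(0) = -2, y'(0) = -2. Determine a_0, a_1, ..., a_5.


Ansatz: y(x) = sum_{n>=0} a_n x^n, so y'(x) = sum_{n>=1} n a_n x^(n-1) and y''(x) = sum_{n>=2} n(n-1) a_n x^(n-2).
Substitute into P(x) y'' + Q(x) y' + R(x) y = 0 with P(x) = 1, Q(x) = x, R(x) = 3, and match powers of x.
Initial conditions: a_0 = -2, a_1 = -2.
Setting the coefficient of each power of x to zero and solving order by order (substituting the coefficients already found):
  x^0: 2 a_2 + 3 a_0 = 0  ->  2 a_2 = -3 a_0 = 6  ->  a_2 = 3
  x^1: 6 a_3 + 4 a_1 = 0  ->  6 a_3 = -4 a_1 = 8  ->  a_3 = 4/3
  x^2: 12 a_4 + 5 a_2 = 0  ->  12 a_4 = -5 a_2 = -15  ->  a_4 = -5/4
  x^3: 20 a_5 + 6 a_3 = 0  ->  20 a_5 = -6 a_3 = -8  ->  a_5 = -2/5
Truncated series: y(x) = -2 - 2 x + 3 x^2 + (4/3) x^3 - (5/4) x^4 - (2/5) x^5 + O(x^6).

a_0 = -2; a_1 = -2; a_2 = 3; a_3 = 4/3; a_4 = -5/4; a_5 = -2/5
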